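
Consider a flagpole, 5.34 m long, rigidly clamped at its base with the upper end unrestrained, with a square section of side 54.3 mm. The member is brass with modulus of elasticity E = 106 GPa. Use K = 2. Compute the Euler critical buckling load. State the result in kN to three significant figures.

I = a⁴/12 = 54.3⁴/12 = 7.245×10^5 mm⁴
I = 7.245×10^5 mm⁴ = 7.245×10^-7 m⁴
Effective length L_e = K·L = 2 × 5.34 = 10.68 m
P_cr = π²EI / L_e² = π² × 106×10⁹ × 7.245×10^-7 / 10.68² = 6.645×10^3 N

P_cr ≈ 6.64 kN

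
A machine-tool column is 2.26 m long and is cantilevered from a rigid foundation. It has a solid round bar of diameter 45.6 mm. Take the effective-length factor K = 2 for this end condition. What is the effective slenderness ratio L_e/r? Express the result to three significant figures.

λ ≈ 396

I = πd⁴/64 = π×45.6⁴/64 = 2.122×10^5 mm⁴
A = 1.633×10^3 mm²;  r_min = √(I/A) = √(2.122×10^5/1.633×10^3) = 11.40 mm
L_e = K·L = 2 × 2.26 m = 4.520 m = 4520.0 mm
λ = L_e / r_min = 4520.0 / 11.40 = 396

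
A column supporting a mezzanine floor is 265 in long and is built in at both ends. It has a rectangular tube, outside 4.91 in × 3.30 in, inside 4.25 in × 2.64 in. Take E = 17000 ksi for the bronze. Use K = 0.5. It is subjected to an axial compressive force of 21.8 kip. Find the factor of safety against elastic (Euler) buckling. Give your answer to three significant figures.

Weak-axis I_min = (h_o·b_o³ − h_i·b_i³)/12 with b_o = 3.30, b_i = 2.640 in (shorter outer/inner sides).
I_min = (4.91×3.30³ − 4.250×2.640³)/12 = 8.188 in⁴
Effective length L_e = K·L = 0.5 × 265 = 132.5 in
P_cr = π²EI / L_e² = π² × 17000×10³ × 8.188 / 132.5² = 7.825×10^4 lb
Factor of safety n = P_cr / P = 78.248 / 21.8 = 3.59

n ≈ 3.59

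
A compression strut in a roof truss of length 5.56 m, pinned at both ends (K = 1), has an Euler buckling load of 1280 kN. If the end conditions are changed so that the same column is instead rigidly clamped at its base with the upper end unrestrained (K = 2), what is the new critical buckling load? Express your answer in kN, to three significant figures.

P_cr ≈ 320 kN

P_cr ∝ 1/K², so P_cr,new = P_cr,old × (K_old/K_new)² = 1280 × (1/2)²
= 1280 × 0.2500 = 320 kN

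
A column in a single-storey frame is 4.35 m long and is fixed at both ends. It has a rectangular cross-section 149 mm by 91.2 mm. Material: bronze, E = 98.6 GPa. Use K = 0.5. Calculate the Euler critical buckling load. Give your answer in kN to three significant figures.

P_cr ≈ 1940 kN

Buckling occurs about the weak axis: I_min = h·b³/12 with b = 91.2 mm (the shorter side).
I_min = 149×91.2³/12 = 9.419×10^6 mm⁴
I = 9.419×10^6 mm⁴ = 9.419×10^-6 m⁴
Effective length L_e = K·L = 0.5 × 4.35 = 2.175 m
P_cr = π²EI / L_e² = π² × 98.6×10⁹ × 9.419×10^-6 / 2.175² = 1.938×10^6 N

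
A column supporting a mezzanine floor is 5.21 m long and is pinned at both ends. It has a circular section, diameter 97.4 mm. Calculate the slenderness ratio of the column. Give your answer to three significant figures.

For a solid circle r = d/4 = 97.4/4 = 24.35 mm
L_e = K·L = 1 × 5.21 m = 5.210 m = 5210.0 mm
λ = L_e / r_min = 5210.0 / 24.35 = 214

λ ≈ 214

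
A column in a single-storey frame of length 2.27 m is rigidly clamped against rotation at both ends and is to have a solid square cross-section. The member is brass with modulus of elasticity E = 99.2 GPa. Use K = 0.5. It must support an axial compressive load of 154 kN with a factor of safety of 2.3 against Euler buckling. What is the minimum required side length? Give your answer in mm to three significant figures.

Required P_cr = n·P = 2.3 × 154 = 354.2 kN
L_e = K·L = 0.5 × 2.27 = 1.135 m
Required I = P_cr·L_e²/(π²E) = 3.542×10^5 × 1.135² / (π² × 9.92×10^10) = 4.660×10^-7 m⁴
I_req = 4.660×10^5 mm⁴
Solid square: I = a⁴/12  ⇒  a = (12I)^(1/4) = (12×4.660×10^5)^(1/4) = 48.6 mm

a ≈ 48.6 mm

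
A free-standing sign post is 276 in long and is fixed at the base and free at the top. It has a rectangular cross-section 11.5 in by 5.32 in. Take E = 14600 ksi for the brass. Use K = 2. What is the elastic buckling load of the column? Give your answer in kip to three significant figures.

P_cr ≈ 68.2 kip

Buckling occurs about the weak axis: I_min = h·b³/12 with b = 5.32 in (the shorter side).
I_min = 11.5×5.32³/12 = 144.3 in⁴
Effective length L_e = K·L = 2 × 276 = 552.0 in
P_cr = π²EI / L_e² = π² × 14600×10³ × 144.3 / 552.0² = 6.824×10^4 lb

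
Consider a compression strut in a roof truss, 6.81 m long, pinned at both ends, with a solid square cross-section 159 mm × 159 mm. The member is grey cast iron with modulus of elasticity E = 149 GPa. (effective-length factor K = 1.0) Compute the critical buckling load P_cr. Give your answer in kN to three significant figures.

P_cr ≈ 1690 kN

I = a⁴/12 = 159⁴/12 = 5.326×10^7 mm⁴
I = 5.326×10^7 mm⁴ = 5.326×10^-5 m⁴
Effective length L_e = K·L = 1 × 6.81 = 6.810 m
P_cr = π²EI / L_e² = π² × 149×10⁹ × 5.326×10^-5 / 6.810² = 1.689×10^6 N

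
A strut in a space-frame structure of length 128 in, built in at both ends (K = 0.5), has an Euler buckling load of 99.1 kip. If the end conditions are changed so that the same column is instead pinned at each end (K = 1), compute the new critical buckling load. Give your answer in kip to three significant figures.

P_cr ≈ 24.8 kip

P_cr ∝ 1/K², so P_cr,new = P_cr,old × (K_old/K_new)² = 99.1 × (0.5/1)²
= 99.1 × 0.2500 = 24.8 kip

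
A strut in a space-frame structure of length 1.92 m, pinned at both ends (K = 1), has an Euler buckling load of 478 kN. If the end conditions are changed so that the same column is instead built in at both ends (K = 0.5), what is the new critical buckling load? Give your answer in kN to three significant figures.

P_cr ∝ 1/K², so P_cr,new = P_cr,old × (K_old/K_new)² = 478 × (1/0.5)²
= 478 × 4.000 = 1910 kN

P_cr ≈ 1910 kN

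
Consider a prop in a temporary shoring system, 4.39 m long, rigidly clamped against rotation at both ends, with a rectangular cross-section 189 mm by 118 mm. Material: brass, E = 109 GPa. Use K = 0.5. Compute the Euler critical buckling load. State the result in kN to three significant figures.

Buckling occurs about the weak axis: I_min = h·b³/12 with b = 118 mm (the shorter side).
I_min = 189×118³/12 = 2.588×10^7 mm⁴
I = 2.588×10^7 mm⁴ = 2.588×10^-5 m⁴
Effective length L_e = K·L = 0.5 × 4.39 = 2.195 m
P_cr = π²EI / L_e² = π² × 109×10⁹ × 2.588×10^-5 / 2.195² = 5.778×10^6 N

P_cr ≈ 5780 kN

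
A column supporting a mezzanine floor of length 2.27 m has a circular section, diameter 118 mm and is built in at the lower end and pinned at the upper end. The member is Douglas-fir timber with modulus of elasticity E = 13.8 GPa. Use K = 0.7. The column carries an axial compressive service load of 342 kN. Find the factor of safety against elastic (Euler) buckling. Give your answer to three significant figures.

n ≈ 1.50

I = πd⁴/64 = π×118⁴/64 = 9.517×10^6 mm⁴
I = 9.517×10^6 mm⁴ = 9.517×10^-6 m⁴
Effective length L_e = K·L = 0.7 × 2.27 = 1.589 m
P_cr = π²EI / L_e² = π² × 13.8×10⁹ × 9.517×10^-6 / 1.589² = 5.134×10^5 N
Factor of safety n = P_cr / P = 513.37 / 342 = 1.50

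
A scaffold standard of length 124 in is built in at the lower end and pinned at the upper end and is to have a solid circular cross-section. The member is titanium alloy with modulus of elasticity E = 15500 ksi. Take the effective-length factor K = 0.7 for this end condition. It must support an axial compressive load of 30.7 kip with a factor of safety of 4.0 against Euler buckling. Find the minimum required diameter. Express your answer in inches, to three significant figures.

Required P_cr = n·P = 4.0 × 30.7 = 122.8 kip
L_e = K·L = 0.7 × 124 = 86.80 in
Required I = P_cr·L_e²/(π²E) = 1.228×10^5 × 86.80² / (π² × 1.55×10^7) = 6.048 in⁴
Solid circle: I = πd⁴/64  ⇒  d = (64I/π)^(1/4) = (64×6.048/π)^(1/4) = 3.33 in

d ≈ 3.33 in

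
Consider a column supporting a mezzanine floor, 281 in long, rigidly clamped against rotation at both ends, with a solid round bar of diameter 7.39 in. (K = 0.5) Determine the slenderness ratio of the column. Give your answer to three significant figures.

λ ≈ 76.0

I = πd⁴/64 = π×7.39⁴/64 = 146.4 in⁴
A = 42.89 in²;  r_min = √(I/A) = √(146.4/42.89) = 1.847 in
L_e = K·L = 0.5 × 281 = 140.5 in
λ = L_e / r_min = 140.50 / 1.847 = 76.0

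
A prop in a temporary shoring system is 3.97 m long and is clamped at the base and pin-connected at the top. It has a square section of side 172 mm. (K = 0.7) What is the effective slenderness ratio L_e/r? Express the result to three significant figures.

λ ≈ 56.0

I = a⁴/12 = 172⁴/12 = 7.293×10^7 mm⁴
A = 2.958×10^4 mm²;  r_min = √(I/A) = √(7.293×10^7/2.958×10^4) = 49.65 mm
L_e = K·L = 0.7 × 3.97 m = 2.779 m = 2779.0 mm
λ = L_e / r_min = 2779.0 / 49.65 = 56.0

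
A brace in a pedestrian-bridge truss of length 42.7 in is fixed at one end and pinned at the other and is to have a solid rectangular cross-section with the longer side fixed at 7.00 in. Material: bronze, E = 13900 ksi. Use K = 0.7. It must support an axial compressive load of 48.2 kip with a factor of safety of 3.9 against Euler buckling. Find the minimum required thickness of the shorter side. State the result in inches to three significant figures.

b ≈ 1.28 in

Required P_cr = n·P = 3.9 × 48.2 = 188.0 kip
L_e = K·L = 0.7 × 42.7 = 29.89 in
Required I = P_cr·L_e²/(π²E) = 1.880×10^5 × 29.89² / (π² × 1.39×10^7) = 1.224 in⁴
Rectangle, weak axis: I_min = h·b³/12 with h = 7.00 in fixed  ⇒  b = (12I/h)^(1/3) = 1.28 in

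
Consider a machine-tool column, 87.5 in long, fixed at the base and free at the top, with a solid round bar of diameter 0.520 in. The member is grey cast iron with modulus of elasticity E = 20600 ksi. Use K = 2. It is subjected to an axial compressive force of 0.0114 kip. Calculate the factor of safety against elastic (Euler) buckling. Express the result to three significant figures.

n ≈ 2.09

I = πd⁴/64 = π×0.520⁴/64 = 3.589×10^-3 in⁴
Effective length L_e = K·L = 2 × 87.5 = 175.0 in
P_cr = π²EI / L_e² = π² × 20600×10³ × 3.589×10^-3 / 175.0² = 23.83 lb
Factor of safety n = P_cr / P = 0.023827 / 0.0114 = 2.09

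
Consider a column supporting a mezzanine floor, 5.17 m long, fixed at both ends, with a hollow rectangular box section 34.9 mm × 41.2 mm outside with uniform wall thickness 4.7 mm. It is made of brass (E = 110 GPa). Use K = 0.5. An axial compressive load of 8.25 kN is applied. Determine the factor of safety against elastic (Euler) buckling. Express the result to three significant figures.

Inner dimensions: h_i = 41.2 − 2×4.7 = 31.80 mm, b_i = 34.9 − 2×4.7 = 25.50 mm
Weak-axis I_min = (h_o·b_o³ − h_i·b_i³)/12 with b_o = 34.9, b_i = 25.50 mm (shorter outer/inner sides).
I_min = (41.2×34.9³ − 31.80×25.50³)/12 = 1.020×10^5 mm⁴
I = 1.020×10^5 mm⁴ = 1.020×10^-7 m⁴
Effective length L_e = K·L = 0.5 × 5.17 = 2.585 m
P_cr = π²EI / L_e² = π² × 110×10⁹ × 1.020×10^-7 / 2.585² = 1.657×10^4 N
Factor of safety n = P_cr / P = 16.573 / 8.25 = 2.01

n ≈ 2.01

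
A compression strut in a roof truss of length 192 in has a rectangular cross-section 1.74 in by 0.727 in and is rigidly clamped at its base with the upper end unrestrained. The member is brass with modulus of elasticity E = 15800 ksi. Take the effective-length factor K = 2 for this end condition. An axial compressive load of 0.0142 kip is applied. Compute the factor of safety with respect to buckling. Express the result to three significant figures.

n ≈ 4.15

Buckling occurs about the weak axis: I_min = h·b³/12 with b = 0.727 in (the shorter side).
I_min = 1.74×0.727³/12 = 5.571×10^-2 in⁴
Effective length L_e = K·L = 2 × 192 = 384.0 in
P_cr = π²EI / L_e² = π² × 15800×10³ × 5.571×10^-2 / 384.0² = 58.92 lb
Factor of safety n = P_cr / P = 0.058920 / 0.0142 = 4.15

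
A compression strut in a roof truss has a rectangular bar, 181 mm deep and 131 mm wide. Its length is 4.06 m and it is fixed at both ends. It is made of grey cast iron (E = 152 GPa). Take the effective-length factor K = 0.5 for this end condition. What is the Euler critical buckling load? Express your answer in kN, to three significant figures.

Buckling occurs about the weak axis: I_min = h·b³/12 with b = 131 mm (the shorter side).
I_min = 181×131³/12 = 3.391×10^7 mm⁴
I = 3.391×10^7 mm⁴ = 3.391×10^-5 m⁴
Effective length L_e = K·L = 0.5 × 4.06 = 2.030 m
P_cr = π²EI / L_e² = π² × 152×10⁹ × 3.391×10^-5 / 2.030² = 1.234×10^7 N

P_cr ≈ 12300 kN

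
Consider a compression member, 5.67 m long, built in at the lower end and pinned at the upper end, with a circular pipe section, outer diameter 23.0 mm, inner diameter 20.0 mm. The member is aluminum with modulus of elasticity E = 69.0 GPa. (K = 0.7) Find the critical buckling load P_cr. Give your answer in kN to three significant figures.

d_o = 23.0 mm, d_i = 20.0 mm
I = π(d_o⁴ − d_i⁴)/64 = π(23.0⁴ − 20.00⁴)/64 = 5.883×10^3 mm⁴
I = 5.883×10^3 mm⁴ = 5.883×10^-9 m⁴
Effective length L_e = K·L = 0.7 × 5.67 = 3.969 m
P_cr = π²EI / L_e² = π² × 69.0×10⁹ × 5.883×10^-9 / 3.969² = 254.3 N

P_cr ≈ 0.254 kN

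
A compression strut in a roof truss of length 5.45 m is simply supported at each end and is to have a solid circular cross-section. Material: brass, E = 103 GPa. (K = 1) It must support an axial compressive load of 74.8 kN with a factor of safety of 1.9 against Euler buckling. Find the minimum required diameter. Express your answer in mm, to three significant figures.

Required P_cr = n·P = 1.9 × 74.8 = 142.1 kN
L_e = K·L = 1 × 5.45 = 5.450 m
Required I = P_cr·L_e²/(π²E) = 1.421×10^5 × 5.450² / (π² × 1.03×10^11) = 4.153×10^-6 m⁴
I_req = 4.153×10^6 mm⁴
Solid circle: I = πd⁴/64  ⇒  d = (64I/π)^(1/4) = (64×4.153×10^6/π)^(1/4) = 95.9 mm

d ≈ 95.9 mm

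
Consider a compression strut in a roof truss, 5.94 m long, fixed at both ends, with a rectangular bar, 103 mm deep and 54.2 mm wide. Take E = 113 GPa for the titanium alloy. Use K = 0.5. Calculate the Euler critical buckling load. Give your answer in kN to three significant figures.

Buckling occurs about the weak axis: I_min = h·b³/12 with b = 54.2 mm (the shorter side).
I_min = 103×54.2³/12 = 1.367×10^6 mm⁴
I = 1.367×10^6 mm⁴ = 1.367×10^-6 m⁴
Effective length L_e = K·L = 0.5 × 5.94 = 2.970 m
P_cr = π²EI / L_e² = π² × 113×10⁹ × 1.367×10^-6 / 2.970² = 1.728×10^5 N

P_cr ≈ 173 kN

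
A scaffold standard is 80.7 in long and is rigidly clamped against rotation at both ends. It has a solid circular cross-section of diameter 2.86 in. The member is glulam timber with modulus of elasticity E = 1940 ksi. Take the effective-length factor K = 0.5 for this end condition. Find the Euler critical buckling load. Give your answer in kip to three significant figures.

I = πd⁴/64 = π×2.86⁴/64 = 3.284 in⁴
Effective length L_e = K·L = 0.5 × 80.7 = 40.35 in
P_cr = π²EI / L_e² = π² × 1940×10³ × 3.284 / 40.35² = 3.862×10^4 lb

P_cr ≈ 38.6 kip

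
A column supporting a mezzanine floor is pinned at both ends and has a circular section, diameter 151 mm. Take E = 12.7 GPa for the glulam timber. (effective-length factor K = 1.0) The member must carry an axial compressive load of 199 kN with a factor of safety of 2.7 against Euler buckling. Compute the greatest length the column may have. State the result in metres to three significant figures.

L_max ≈ 2.44 m

I = πd⁴/64 = π×151⁴/64 = 2.552×10^7 mm⁴
I = 2.552×10^-5 m⁴
Required critical load P_cr = n·P = 2.7 × 199 = 537.3 kN = 5.373×10^5 N
From P_cr = π²EI/(K·L)²:  L = (1/K)·√(π²EI/P_cr) = (1/1)·√(π²×1.27×10^10×2.552×10^-5/5.373×10^5)
L = 2.44 m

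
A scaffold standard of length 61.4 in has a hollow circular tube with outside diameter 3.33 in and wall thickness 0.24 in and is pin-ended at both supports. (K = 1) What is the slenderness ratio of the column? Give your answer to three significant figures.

λ ≈ 56.0

Inner diameter d_i = 3.33 − 2×0.24 = 2.850 in
I = π(d_o⁴ − d_i⁴)/64 = π(3.33⁴ − 2.850⁴)/64 = 2.797 in⁴
A = 2.330 in²;  r_min = √(I/A) = √(2.797/2.330) = 1.096 in
L_e = K·L = 1 × 61.4 = 61.40 in
λ = L_e / r_min = 61.400 / 1.096 = 56.0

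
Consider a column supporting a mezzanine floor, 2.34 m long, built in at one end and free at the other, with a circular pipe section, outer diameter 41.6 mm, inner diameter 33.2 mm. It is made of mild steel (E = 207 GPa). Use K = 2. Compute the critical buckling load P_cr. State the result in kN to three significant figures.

P_cr ≈ 8.15 kN

d_o = 41.6 mm, d_i = 33.2 mm
I = π(d_o⁴ − d_i⁴)/64 = π(41.6⁴ − 33.20⁴)/64 = 8.737×10^4 mm⁴
I = 8.737×10^4 mm⁴ = 8.737×10^-8 m⁴
Effective length L_e = K·L = 2 × 2.34 = 4.680 m
P_cr = π²EI / L_e² = π² × 207×10⁹ × 8.737×10^-8 / 4.680² = 8.150×10^3 N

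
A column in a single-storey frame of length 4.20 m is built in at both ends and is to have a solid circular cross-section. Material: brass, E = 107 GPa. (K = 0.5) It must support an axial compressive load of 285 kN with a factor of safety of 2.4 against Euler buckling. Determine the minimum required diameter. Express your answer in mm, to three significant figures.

Required P_cr = n·P = 2.4 × 285 = 684.0 kN
L_e = K·L = 0.5 × 4.20 = 2.100 m
Required I = P_cr·L_e²/(π²E) = 6.840×10^5 × 2.100² / (π² × 1.07×10^11) = 2.856×10^-6 m⁴
I_req = 2.856×10^6 mm⁴
Solid circle: I = πd⁴/64  ⇒  d = (64I/π)^(1/4) = (64×2.856×10^6/π)^(1/4) = 87.3 mm

d ≈ 87.3 mm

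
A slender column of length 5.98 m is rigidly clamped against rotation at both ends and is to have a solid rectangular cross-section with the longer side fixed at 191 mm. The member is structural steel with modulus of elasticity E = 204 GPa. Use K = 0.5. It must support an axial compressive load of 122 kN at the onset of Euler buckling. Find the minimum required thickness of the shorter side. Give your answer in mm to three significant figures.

b ≈ 32.4 mm

L_e = K·L = 0.5 × 5.98 = 2.990 m
Required I = P_cr·L_e²/(π²E) = 1.220×10^5 × 2.990² / (π² × 2.04×10^11) = 5.417×10^-7 m⁴
I_req = 5.417×10^5 mm⁴
Rectangle, weak axis: I_min = h·b³/12 with h = 191 mm fixed  ⇒  b = (12I/h)^(1/3) = 32.4 mm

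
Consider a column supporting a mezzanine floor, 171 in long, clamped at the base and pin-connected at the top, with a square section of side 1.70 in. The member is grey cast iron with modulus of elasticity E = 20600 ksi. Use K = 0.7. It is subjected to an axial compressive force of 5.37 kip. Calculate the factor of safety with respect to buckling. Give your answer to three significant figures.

n ≈ 1.84

I = a⁴/12 = 1.70⁴/12 = 0.6960 in⁴
Effective length L_e = K·L = 0.7 × 171 = 119.7 in
P_cr = π²EI / L_e² = π² × 20600×10³ × 0.6960 / 119.7² = 9.876×10^3 lb
Factor of safety n = P_cr / P = 9.8763 / 5.37 = 1.84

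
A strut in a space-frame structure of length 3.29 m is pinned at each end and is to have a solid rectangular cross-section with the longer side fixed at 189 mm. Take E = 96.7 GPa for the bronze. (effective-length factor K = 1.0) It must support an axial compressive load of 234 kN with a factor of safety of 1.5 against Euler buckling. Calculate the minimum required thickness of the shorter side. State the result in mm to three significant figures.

b ≈ 63.2 mm

Required P_cr = n·P = 1.5 × 234 = 351.0 kN
L_e = K·L = 1 × 3.29 = 3.290 m
Required I = P_cr·L_e²/(π²E) = 3.510×10^5 × 3.290² / (π² × 9.67×10^10) = 3.981×10^-6 m⁴
I_req = 3.981×10^6 mm⁴
Rectangle, weak axis: I_min = h·b³/12 with h = 189 mm fixed  ⇒  b = (12I/h)^(1/3) = 63.2 mm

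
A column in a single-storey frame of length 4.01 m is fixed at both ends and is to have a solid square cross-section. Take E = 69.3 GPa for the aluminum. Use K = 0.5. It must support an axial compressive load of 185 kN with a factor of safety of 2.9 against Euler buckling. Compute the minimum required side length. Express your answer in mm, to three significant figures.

Required P_cr = n·P = 2.9 × 185 = 536.5 kN
L_e = K·L = 0.5 × 4.01 = 2.005 m
Required I = P_cr·L_e²/(π²E) = 5.365×10^5 × 2.005² / (π² × 6.93×10^10) = 3.153×10^-6 m⁴
I_req = 3.153×10^6 mm⁴
Solid square: I = a⁴/12  ⇒  a = (12I)^(1/4) = (12×3.153×10^6)^(1/4) = 78.4 mm

a ≈ 78.4 mm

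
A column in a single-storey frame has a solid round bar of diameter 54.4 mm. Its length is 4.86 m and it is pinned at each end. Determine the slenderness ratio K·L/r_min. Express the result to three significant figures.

For a solid circle r = d/4 = 54.4/4 = 13.60 mm
L_e = K·L = 1 × 4.86 m = 4.860 m = 4860.0 mm
λ = L_e / r_min = 4860.0 / 13.60 = 357

λ ≈ 357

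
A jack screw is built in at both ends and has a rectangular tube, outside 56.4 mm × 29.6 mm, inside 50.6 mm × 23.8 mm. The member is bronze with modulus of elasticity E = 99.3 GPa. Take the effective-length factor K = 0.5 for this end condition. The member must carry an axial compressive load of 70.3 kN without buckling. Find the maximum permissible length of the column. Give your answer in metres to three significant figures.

Weak-axis I_min = (h_o·b_o³ − h_i·b_i³)/12 with b_o = 29.6, b_i = 23.80 mm (shorter outer/inner sides).
I_min = (56.4×29.6³ − 50.60×23.80³)/12 = 6.505×10^4 mm⁴
I = 6.505×10^-8 m⁴
At the buckling limit P_cr = P = 7.030×10^4 N
From P_cr = π²EI/(K·L)²:  L = (1/K)·√(π²EI/P_cr) = (1/0.5)·√(π²×9.93×10^10×6.505×10^-8/7.030×10^4)
L = 1.90 m

L_max ≈ 1.90 m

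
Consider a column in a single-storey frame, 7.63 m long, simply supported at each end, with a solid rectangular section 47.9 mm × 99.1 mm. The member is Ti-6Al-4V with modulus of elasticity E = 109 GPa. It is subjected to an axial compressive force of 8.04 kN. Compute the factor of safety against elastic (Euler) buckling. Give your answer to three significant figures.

Buckling occurs about the weak axis: I_min = h·b³/12 with b = 47.9 mm (the shorter side).
I_min = 99.1×47.9³/12 = 9.076×10^5 mm⁴
I = 9.076×10^5 mm⁴ = 9.076×10^-7 m⁴
Effective length L_e = K·L = 1 × 7.63 = 7.630 m
P_cr = π²EI / L_e² = π² × 109×10⁹ × 9.076×10^-7 / 7.630² = 1.677×10^4 N
Factor of safety n = P_cr / P = 16.772 / 8.04 = 2.09

n ≈ 2.09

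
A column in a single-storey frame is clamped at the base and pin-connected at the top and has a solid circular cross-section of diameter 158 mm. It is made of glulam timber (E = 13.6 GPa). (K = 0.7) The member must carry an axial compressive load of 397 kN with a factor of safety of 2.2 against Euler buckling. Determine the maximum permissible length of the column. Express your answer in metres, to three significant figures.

L_max ≈ 3.10 m

I = πd⁴/64 = π×158⁴/64 = 3.059×10^7 mm⁴
I = 3.059×10^-5 m⁴
Required critical load P_cr = n·P = 2.2 × 397 = 873.4 kN = 8.734×10^5 N
From P_cr = π²EI/(K·L)²:  L = (1/K)·√(π²EI/P_cr) = (1/0.7)·√(π²×1.36×10^10×3.059×10^-5/8.734×10^5)
L = 3.10 m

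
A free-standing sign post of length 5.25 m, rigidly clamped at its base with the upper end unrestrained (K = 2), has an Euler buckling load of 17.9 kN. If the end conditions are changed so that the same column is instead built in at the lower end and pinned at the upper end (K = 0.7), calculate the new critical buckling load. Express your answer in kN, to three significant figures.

P_cr ≈ 146 kN

P_cr ∝ 1/K², so P_cr,new = P_cr,old × (K_old/K_new)² = 17.9 × (2/0.7)²
= 17.9 × 8.163 = 146 kN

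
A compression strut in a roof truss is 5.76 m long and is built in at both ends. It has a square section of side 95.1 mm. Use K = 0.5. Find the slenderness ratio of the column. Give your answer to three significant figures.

λ ≈ 105

I = a⁴/12 = 95.1⁴/12 = 6.816×10^6 mm⁴
A = 9.044×10^3 mm²;  r_min = √(I/A) = √(6.816×10^6/9.044×10^3) = 27.45 mm
L_e = K·L = 0.5 × 5.76 m = 2.880 m = 2880.0 mm
λ = L_e / r_min = 2880.0 / 27.45 = 105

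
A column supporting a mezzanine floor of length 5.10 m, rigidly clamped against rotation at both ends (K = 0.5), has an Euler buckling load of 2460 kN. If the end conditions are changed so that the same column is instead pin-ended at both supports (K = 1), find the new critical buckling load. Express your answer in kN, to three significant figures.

P_cr ∝ 1/K², so P_cr,new = P_cr,old × (K_old/K_new)² = 2460 × (0.5/1)²
= 2460 × 0.2500 = 615 kN

P_cr ≈ 615 kN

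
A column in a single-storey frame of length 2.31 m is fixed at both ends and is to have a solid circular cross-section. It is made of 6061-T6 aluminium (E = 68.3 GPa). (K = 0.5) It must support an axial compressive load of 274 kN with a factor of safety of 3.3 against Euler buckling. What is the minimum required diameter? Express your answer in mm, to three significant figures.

Required P_cr = n·P = 3.3 × 274 = 904.2 kN
L_e = K·L = 0.5 × 2.31 = 1.155 m
Required I = P_cr·L_e²/(π²E) = 9.042×10^5 × 1.155² / (π² × 6.83×10^10) = 1.789×10^-6 m⁴
I_req = 1.789×10^6 mm⁴
Solid circle: I = πd⁴/64  ⇒  d = (64I/π)^(1/4) = (64×1.789×10^6/π)^(1/4) = 77.7 mm

d ≈ 77.7 mm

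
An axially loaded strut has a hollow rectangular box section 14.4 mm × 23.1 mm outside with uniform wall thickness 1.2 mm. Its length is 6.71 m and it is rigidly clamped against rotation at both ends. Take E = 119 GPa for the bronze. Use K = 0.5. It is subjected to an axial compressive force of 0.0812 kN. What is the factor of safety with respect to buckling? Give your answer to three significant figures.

n ≈ 3.56

Inner dimensions: h_i = 23.1 − 2×1.2 = 20.70 mm, b_i = 14.4 − 2×1.2 = 12.00 mm
Weak-axis I_min = (h_o·b_o³ − h_i·b_i³)/12 with b_o = 14.4, b_i = 12.00 mm (shorter outer/inner sides).
I_min = (23.1×14.4³ − 20.70×12.00³)/12 = 2.767×10^3 mm⁴
I = 2.767×10^3 mm⁴ = 2.767×10^-9 m⁴
Effective length L_e = K·L = 0.5 × 6.71 = 3.355 m
P_cr = π²EI / L_e² = π² × 119×10⁹ × 2.767×10^-9 / 3.355² = 288.7 N
Factor of safety n = P_cr / P = 0.28874 / 0.0812 = 3.56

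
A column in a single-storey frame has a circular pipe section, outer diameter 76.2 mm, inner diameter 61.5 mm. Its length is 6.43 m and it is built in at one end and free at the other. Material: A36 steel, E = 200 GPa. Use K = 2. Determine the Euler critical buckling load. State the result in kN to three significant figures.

d_o = 76.2 mm, d_i = 61.5 mm
I = π(d_o⁴ − d_i⁴)/64 = π(76.2⁴ − 61.50⁴)/64 = 9.528×10^5 mm⁴
I = 9.528×10^5 mm⁴ = 9.528×10^-7 m⁴
Effective length L_e = K·L = 2 × 6.43 = 12.86 m
P_cr = π²EI / L_e² = π² × 200×10⁹ × 9.528×10^-7 / 12.86² = 1.137×10^4 N

P_cr ≈ 11.4 kN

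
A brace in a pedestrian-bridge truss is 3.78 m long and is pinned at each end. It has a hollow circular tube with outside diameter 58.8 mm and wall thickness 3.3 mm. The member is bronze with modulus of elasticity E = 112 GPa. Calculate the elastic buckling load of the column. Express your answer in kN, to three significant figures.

P_cr ≈ 17.2 kN

Inner diameter d_i = 58.8 − 2×3.3 = 52.20 mm
I = π(d_o⁴ − d_i⁴)/64 = π(58.8⁴ − 52.20⁴)/64 = 2.223×10^5 mm⁴
I = 2.223×10^5 mm⁴ = 2.223×10^-7 m⁴
Effective length L_e = K·L = 1 × 3.78 = 3.780 m
P_cr = π²EI / L_e² = π² × 112×10⁹ × 2.223×10^-7 / 3.780² = 1.720×10^4 N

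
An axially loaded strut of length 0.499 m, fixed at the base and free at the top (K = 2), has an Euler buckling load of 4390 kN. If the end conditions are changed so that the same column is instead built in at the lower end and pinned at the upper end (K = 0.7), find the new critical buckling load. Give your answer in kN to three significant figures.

P_cr ≈ 35800 kN

P_cr ∝ 1/K², so P_cr,new = P_cr,old × (K_old/K_new)² = 4390 × (2/0.7)²
= 4390 × 8.163 = 35800 kN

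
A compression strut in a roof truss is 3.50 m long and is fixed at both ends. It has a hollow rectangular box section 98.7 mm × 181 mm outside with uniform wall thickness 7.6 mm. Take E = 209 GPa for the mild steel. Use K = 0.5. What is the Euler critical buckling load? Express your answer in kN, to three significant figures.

Inner dimensions: h_i = 181 − 2×7.6 = 165.8 mm, b_i = 98.7 − 2×7.6 = 83.50 mm
Weak-axis I_min = (h_o·b_o³ − h_i·b_i³)/12 with b_o = 98.7, b_i = 83.50 mm (shorter outer/inner sides).
I_min = (181×98.7³ − 165.8×83.50³)/12 = 6.459×10^6 mm⁴
I = 6.459×10^6 mm⁴ = 6.459×10^-6 m⁴
Effective length L_e = K·L = 0.5 × 3.50 = 1.750 m
P_cr = π²EI / L_e² = π² × 209×10⁹ × 6.459×10^-6 / 1.750² = 4.350×10^6 N

P_cr ≈ 4350 kN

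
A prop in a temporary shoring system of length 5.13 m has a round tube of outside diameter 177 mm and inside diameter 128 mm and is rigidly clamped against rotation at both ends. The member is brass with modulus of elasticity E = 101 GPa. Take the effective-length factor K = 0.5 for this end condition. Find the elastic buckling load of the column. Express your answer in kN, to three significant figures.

d_o = 177 mm, d_i = 128 mm
I = π(d_o⁴ − d_i⁴)/64 = π(177⁴ − 128.0⁴)/64 = 3.500×10^7 mm⁴
I = 3.500×10^7 mm⁴ = 3.500×10^-5 m⁴
Effective length L_e = K·L = 0.5 × 5.13 = 2.565 m
P_cr = π²EI / L_e² = π² × 101×10⁹ × 3.500×10^-5 / 2.565² = 5.303×10^6 N

P_cr ≈ 5300 kN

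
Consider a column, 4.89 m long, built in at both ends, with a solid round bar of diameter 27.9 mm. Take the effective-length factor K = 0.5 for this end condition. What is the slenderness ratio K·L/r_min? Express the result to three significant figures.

λ ≈ 351

For a solid circle r = d/4 = 27.9/4 = 6.975 mm
L_e = K·L = 0.5 × 4.89 m = 2.445 m = 2445.0 mm
λ = L_e / r_min = 2445.0 / 6.975 = 351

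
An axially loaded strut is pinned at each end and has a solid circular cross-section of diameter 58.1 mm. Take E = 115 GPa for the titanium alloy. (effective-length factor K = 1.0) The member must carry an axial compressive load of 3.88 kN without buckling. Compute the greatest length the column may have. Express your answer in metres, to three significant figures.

L_max ≈ 12.8 m

I = πd⁴/64 = π×58.1⁴/64 = 5.593×10^5 mm⁴
I = 5.593×10^-7 m⁴
At the buckling limit P_cr = P = 3.880×10^3 N
From P_cr = π²EI/(K·L)²:  L = (1/K)·√(π²EI/P_cr) = (1/1)·√(π²×1.15×10^11×5.593×10^-7/3.880×10^3)
L = 12.8 m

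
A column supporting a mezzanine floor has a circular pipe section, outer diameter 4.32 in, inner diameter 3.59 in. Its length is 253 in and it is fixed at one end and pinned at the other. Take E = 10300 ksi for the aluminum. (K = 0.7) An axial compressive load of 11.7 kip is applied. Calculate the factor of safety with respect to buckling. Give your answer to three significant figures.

n ≈ 2.48

d_o = 4.32 in, d_i = 3.59 in
I = π(d_o⁴ − d_i⁴)/64 = π(4.32⁴ − 3.590⁴)/64 = 8.943 in⁴
Effective length L_e = K·L = 0.7 × 253 = 177.1 in
P_cr = π²EI / L_e² = π² × 10300×10³ × 8.943 / 177.1² = 2.899×10^4 lb
Factor of safety n = P_cr / P = 28.985 / 11.7 = 2.48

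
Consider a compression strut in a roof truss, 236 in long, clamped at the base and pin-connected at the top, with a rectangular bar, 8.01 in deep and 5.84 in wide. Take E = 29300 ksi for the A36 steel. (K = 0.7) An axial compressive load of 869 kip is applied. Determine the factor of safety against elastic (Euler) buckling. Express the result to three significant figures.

Buckling occurs about the weak axis: I_min = h·b³/12 with b = 5.84 in (the shorter side).
I_min = 8.01×5.84³/12 = 133.0 in⁴
Effective length L_e = K·L = 0.7 × 236 = 165.2 in
P_cr = π²EI / L_e² = π² × 29300×10³ × 133.0 / 165.2² = 1.409×10^6 lb
Factor of safety n = P_cr / P = 1408.8 / 869 = 1.62

n ≈ 1.62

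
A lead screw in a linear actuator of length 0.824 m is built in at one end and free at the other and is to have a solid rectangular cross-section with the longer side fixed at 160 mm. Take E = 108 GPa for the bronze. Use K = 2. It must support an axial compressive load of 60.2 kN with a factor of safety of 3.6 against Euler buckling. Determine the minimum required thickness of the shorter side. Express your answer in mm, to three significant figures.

Required P_cr = n·P = 3.6 × 60.2 = 216.7 kN
L_e = K·L = 2 × 0.824 = 1.648 m
Required I = P_cr·L_e²/(π²E) = 2.167×10^5 × 1.648² / (π² × 1.08×10^11) = 5.522×10^-7 m⁴
I_req = 5.522×10^5 mm⁴
Rectangle, weak axis: I_min = h·b³/12 with h = 160 mm fixed  ⇒  b = (12I/h)^(1/3) = 34.6 mm

b ≈ 34.6 mm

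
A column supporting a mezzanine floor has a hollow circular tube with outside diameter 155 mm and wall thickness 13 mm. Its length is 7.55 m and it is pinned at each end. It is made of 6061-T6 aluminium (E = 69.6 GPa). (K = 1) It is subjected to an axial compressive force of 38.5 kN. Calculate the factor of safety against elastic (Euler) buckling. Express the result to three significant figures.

Inner diameter d_i = 155 − 2×13 = 129.0 mm
I = π(d_o⁴ − d_i⁴)/64 = π(155⁴ − 129.0⁴)/64 = 1.474×10^7 mm⁴
I = 1.474×10^7 mm⁴ = 1.474×10^-5 m⁴
Effective length L_e = K·L = 1 × 7.55 = 7.550 m
P_cr = π²EI / L_e² = π² × 69.6×10⁹ × 1.474×10^-5 / 7.550² = 1.776×10^5 N
Factor of safety n = P_cr / P = 177.63 / 38.5 = 4.61

n ≈ 4.61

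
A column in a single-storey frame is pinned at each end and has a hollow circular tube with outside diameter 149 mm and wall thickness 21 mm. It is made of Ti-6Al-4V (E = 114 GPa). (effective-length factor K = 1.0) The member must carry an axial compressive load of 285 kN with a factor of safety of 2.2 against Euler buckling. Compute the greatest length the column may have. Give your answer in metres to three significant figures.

L_max ≈ 5.65 m

Inner diameter d_i = 149 − 2×21 = 107.0 mm
I = π(d_o⁴ − d_i⁴)/64 = π(149⁴ − 107.0⁴)/64 = 1.776×10^7 mm⁴
I = 1.776×10^-5 m⁴
Required critical load P_cr = n·P = 2.2 × 285 = 627.0 kN = 6.270×10^5 N
From P_cr = π²EI/(K·L)²:  L = (1/K)·√(π²EI/P_cr) = (1/1)·√(π²×1.14×10^11×1.776×10^-5/6.270×10^5)
L = 5.65 m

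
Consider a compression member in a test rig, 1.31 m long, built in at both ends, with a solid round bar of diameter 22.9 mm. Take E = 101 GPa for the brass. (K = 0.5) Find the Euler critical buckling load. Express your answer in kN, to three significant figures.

I = πd⁴/64 = π×22.9⁴/64 = 1.350×10^4 mm⁴
I = 1.350×10^4 mm⁴ = 1.350×10^-8 m⁴
Effective length L_e = K·L = 0.5 × 1.31 = 0.6550 m
P_cr = π²EI / L_e² = π² × 101×10⁹ × 1.350×10^-8 / 0.6550² = 3.137×10^4 N

P_cr ≈ 31.4 kN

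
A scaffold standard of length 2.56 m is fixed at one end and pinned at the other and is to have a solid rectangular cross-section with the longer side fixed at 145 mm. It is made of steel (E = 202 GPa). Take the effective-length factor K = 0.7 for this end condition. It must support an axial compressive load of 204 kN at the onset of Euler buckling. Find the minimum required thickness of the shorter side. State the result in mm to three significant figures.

L_e = K·L = 0.7 × 2.56 = 1.792 m
Required I = P_cr·L_e²/(π²E) = 2.040×10^5 × 1.792² / (π² × 2.02×10^11) = 3.286×10^-7 m⁴
I_req = 3.286×10^5 mm⁴
Rectangle, weak axis: I_min = h·b³/12 with h = 145 mm fixed  ⇒  b = (12I/h)^(1/3) = 30.1 mm

b ≈ 30.1 mm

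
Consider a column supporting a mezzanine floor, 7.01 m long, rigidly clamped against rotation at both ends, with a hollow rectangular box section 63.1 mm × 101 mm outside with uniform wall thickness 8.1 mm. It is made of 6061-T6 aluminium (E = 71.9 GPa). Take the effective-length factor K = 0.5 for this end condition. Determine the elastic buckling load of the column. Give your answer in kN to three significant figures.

Inner dimensions: h_i = 101 − 2×8.1 = 84.80 mm, b_i = 63.1 − 2×8.1 = 46.90 mm
Weak-axis I_min = (h_o·b_o³ − h_i·b_i³)/12 with b_o = 63.1, b_i = 46.90 mm (shorter outer/inner sides).
I_min = (101×63.1³ − 84.80×46.90³)/12 = 1.386×10^6 mm⁴
I = 1.386×10^6 mm⁴ = 1.386×10^-6 m⁴
Effective length L_e = K·L = 0.5 × 7.01 = 3.505 m
P_cr = π²EI / L_e² = π² × 71.9×10⁹ × 1.386×10^-6 / 3.505² = 8.004×10^4 N

P_cr ≈ 80.0 kN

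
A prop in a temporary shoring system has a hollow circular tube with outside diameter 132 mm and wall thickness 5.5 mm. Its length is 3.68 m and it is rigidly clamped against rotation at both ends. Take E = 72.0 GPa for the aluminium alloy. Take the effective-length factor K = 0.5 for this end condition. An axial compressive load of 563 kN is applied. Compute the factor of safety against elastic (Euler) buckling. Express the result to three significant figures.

Inner diameter d_i = 132 − 2×5.5 = 121.0 mm
I = π(d_o⁴ − d_i⁴)/64 = π(132⁴ − 121.0⁴)/64 = 4.380×10^6 mm⁴
I = 4.380×10^6 mm⁴ = 4.380×10^-6 m⁴
Effective length L_e = K·L = 0.5 × 3.68 = 1.840 m
P_cr = π²EI / L_e² = π² × 72.0×10⁹ × 4.380×10^-6 / 1.840² = 9.194×10^5 N
Factor of safety n = P_cr / P = 919.41 / 563 = 1.63

n ≈ 1.63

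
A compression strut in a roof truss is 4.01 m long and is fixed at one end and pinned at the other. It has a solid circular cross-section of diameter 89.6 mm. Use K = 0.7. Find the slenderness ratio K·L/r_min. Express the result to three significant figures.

For a solid circle r = d/4 = 89.6/4 = 22.40 mm
L_e = K·L = 0.7 × 4.01 m = 2.807 m = 2807.0 mm
λ = L_e / r_min = 2807.0 / 22.40 = 125

λ ≈ 125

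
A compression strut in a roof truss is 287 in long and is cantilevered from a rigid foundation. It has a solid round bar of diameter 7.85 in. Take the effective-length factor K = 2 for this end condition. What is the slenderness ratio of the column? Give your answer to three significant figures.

I = πd⁴/64 = π×7.85⁴/64 = 186.4 in⁴
A = 48.40 in²;  r_min = √(I/A) = √(186.4/48.40) = 1.963 in
L_e = K·L = 2 × 287 = 574.0 in
λ = L_e / r_min = 574.00 / 1.963 = 292

λ ≈ 292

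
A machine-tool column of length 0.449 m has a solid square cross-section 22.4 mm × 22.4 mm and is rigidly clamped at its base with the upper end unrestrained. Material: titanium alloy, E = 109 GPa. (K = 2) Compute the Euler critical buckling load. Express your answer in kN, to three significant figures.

I = a⁴/12 = 22.4⁴/12 = 2.098×10^4 mm⁴
I = 2.098×10^4 mm⁴ = 2.098×10^-8 m⁴
Effective length L_e = K·L = 2 × 0.449 = 0.8980 m
P_cr = π²EI / L_e² = π² × 109×10⁹ × 2.098×10^-8 / 0.8980² = 2.799×10^4 N

P_cr ≈ 28.0 kN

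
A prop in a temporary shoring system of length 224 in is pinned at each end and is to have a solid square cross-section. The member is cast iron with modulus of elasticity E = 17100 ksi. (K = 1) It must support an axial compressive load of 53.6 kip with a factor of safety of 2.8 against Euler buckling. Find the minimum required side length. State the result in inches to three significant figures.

Required P_cr = n·P = 2.8 × 53.6 = 150.1 kip
L_e = K·L = 1 × 224 = 224.0 in
Required I = P_cr·L_e²/(π²E) = 1.501×10^5 × 224.0² / (π² × 1.71×10^7) = 44.62 in⁴
Solid square: I = a⁴/12  ⇒  a = (12I)^(1/4) = (12×44.62)^(1/4) = 4.81 in

a ≈ 4.81 in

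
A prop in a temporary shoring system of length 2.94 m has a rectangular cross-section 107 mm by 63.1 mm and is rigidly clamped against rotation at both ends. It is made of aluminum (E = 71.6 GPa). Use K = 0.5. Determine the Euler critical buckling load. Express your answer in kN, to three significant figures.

P_cr ≈ 733 kN

Buckling occurs about the weak axis: I_min = h·b³/12 with b = 63.1 mm (the shorter side).
I_min = 107×63.1³/12 = 2.240×10^6 mm⁴
I = 2.240×10^6 mm⁴ = 2.240×10^-6 m⁴
Effective length L_e = K·L = 0.5 × 2.94 = 1.470 m
P_cr = π²EI / L_e² = π² × 71.6×10⁹ × 2.240×10^-6 / 1.470² = 7.326×10^5 N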